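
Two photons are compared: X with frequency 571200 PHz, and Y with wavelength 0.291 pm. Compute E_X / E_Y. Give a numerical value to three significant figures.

0.554

E_X = 3.785 × 10^-13 J (from frequency = 571200 PHz, via E = hf).
E_Y = 6.826 × 10^-13 J (from wavelength = 0.291 pm, via E = hc/λ).
Ratio = 3.785 × 10^-13 / 6.826 × 10^-13 = 0.554.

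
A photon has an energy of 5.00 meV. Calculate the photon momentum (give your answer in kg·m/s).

2.67e-30 kg·m/s

First convert: E = 5.00 meV = 8.0109e-22 J.
Since p = E/c for a photon, p = 2.672e-30 kg·m/s.
So p ≈ 2.67e-30 kg·m/s.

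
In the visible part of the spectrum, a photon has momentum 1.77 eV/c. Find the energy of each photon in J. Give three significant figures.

Use c = 2.99792458 × 10^8 m/s, 1 eV = 1.602176634 × 10^-19 J.
Convert to SI: p = 1.77 eV/c = 9.4594 × 10^-28 kg·m/s.
Since E = pc for a photon, E = 2.836 × 10^-19 J.
So E ≈ 2.84 × 10^-19 J.

2.84 × 10^-19 J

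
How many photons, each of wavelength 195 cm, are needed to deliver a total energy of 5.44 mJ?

5.34e22 photons

Per-photon energy: E = 1.019e-25 J (from wavelength = 195 cm).
N = E_total / E_photon = 0.00544 J / 1.019e-25 J = 5.34e22.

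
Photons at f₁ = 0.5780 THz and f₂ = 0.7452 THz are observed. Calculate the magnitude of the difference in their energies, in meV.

0.691 meV

Using E = hf: E₁ = 3.8299 × 10^-22 J, E₂ = 4.9377 × 10^-22 J.
|ΔE| = |3.8299 × 10^-22 − 4.9377 × 10^-22| = 1.11 × 10^-22 J = 0.691 meV.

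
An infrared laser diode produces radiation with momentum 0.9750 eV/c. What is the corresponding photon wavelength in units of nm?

(h = 6.62607015e-34 J·s, c = 2.99792458e8 m/s, 1 eV = 1.602176634e-19 J.)
First convert: p = 0.9750 eV/c = 5.2107e-28 kg·m/s.
Since λ = h/p for a photon, λ = 1.272e-6 m.
Converting to nm: λ = 1272 nm ≈ 1270 nm.

1270 nm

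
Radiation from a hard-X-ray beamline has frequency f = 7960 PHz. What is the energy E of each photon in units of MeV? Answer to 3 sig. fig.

First convert: f = 7960 PHz = 7.96e18 Hz.
Since E = hf for a photon, E = 5.274e-15 J.
Converting to MeV: E = 0.03292 MeV ≈ 0.0329 MeV.

0.0329 MeV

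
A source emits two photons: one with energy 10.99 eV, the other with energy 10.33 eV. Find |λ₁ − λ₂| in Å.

72.1 Å

Using λ = hc/E: λ₁ = 1.1282e-7 m, λ₂ = 1.2002e-7 m.
|Δλ| = |1.1282e-7 − 1.2002e-7| = 7.21e-9 m = 72.1 Å.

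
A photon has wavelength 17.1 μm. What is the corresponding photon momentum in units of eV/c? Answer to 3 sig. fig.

0.0725 eV/c

(h = 6.62607015 × 10^-34 J·s, c = 2.99792458 × 10^8 m/s, 1 eV = 1.602176634 × 10^-19 J.)
First convert: λ = 17.1 μm = 1.71 × 10^-5 m.
Apply p = h/λ: p = 3.875 × 10^-29 kg·m/s.
Converting to eV/c: p = 0.07251 eV/c ≈ 0.0725 eV/c.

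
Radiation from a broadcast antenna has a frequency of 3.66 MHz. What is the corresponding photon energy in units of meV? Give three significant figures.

Take h = 6.62607015 × 10^-34 J·s, 1 eV = 1.602176634 × 10^-19 J.
First convert: f = 3.66 MHz = 3.66 × 10^6 Hz.
Since E = hf for a photon, E = 2.425 × 10^-27 J.
Converting to meV: E = 1.514 × 10^-5 meV ≈ 1.51 × 10^-5 meV.

1.51 × 10^-5 meV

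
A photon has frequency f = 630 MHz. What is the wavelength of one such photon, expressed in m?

0.476 m

(c = 2.99792458 × 10^8 m/s.)
In SI units: f = 630 MHz = 6.30 × 10^8 Hz.
For a photon λ = c/f, so λ = 0.4759 m.
So λ ≈ 0.476 m.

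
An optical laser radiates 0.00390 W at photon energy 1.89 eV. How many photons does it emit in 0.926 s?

Total energy: E_total = P·t = 0.00390 × 0.926 = 0.003611 J.
Per-photon energy: E = 3.028e-19 J.
N = E_total / E_photon = 1.19e16.

1.19e16 photons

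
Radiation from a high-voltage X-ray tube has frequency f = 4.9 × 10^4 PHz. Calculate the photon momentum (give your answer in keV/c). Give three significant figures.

203 keV/c

In SI units: f = 4.9 × 10^4 PHz = 4.9 × 10^19 Hz.
The photon relation is p = hf/c, giving p = 1.083 × 10^-22 kg·m/s.
Converting to keV/c: p = 202.6 keV/c ≈ 203 keV/c.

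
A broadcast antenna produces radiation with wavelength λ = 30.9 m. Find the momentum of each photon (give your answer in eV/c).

4.01·10^-8 eV/c

(h = 6.62607015·10^-34 J·s, c = 2.99792458·10^8 m/s, 1 eV = 1.602176634·10^-19 J.)
Since p = h/λ for a photon, p = 2.144·10^-35 kg·m/s.
Converting to eV/c: p = 4.012·10^-8 eV/c ≈ 4.01·10^-8 eV/c.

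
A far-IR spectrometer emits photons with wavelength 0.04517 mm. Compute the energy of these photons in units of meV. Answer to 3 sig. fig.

27.4 meV

Use h = 6.62607015 × 10^-34 J·s, c = 2.99792458 × 10^8 m/s, 1 eV = 1.602176634 × 10^-19 J.
First convert: λ = 0.04517 mm = 4.517 × 10^-5 m.
Since E = hc/λ for a photon, E = 4.398 × 10^-21 J.
Converting to meV: E = 27.45 meV ≈ 27.4 meV.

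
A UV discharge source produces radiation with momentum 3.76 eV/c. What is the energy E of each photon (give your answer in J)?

(c = 2.99792458·10^8 m/s, 1 eV = 1.602176634·10^-19 J.)
In SI units: p = 3.76 eV/c = 2.0095·10^-27 kg·m/s.
Apply E = pc: E = 6.024·10^-19 J.
So E ≈ 6.02·10^-19 J.

6.02·10^-19 J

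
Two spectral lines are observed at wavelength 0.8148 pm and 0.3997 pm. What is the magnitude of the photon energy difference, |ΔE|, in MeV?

Using E = hc/λ: E₁ = 2.4380·10^-13 J, E₂ = 4.9698·10^-13 J.
|ΔE| = |2.4380·10^-13 − 4.9698·10^-13| = 2.53·10^-13 J = 1.58 MeV.

1.58 MeV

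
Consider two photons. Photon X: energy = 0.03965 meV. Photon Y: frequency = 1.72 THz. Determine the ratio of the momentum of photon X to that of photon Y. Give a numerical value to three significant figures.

5.57 × 10^-3

p_X = 2.119 × 10^-32 kg·m/s (from energy = 0.03965 meV, via p = E/c).
p_Y = 3.802 × 10^-30 kg·m/s (from frequency = 1.72 THz, via p = hf/c).
Ratio = 2.119 × 10^-32 / 3.802 × 10^-30 = 5.57 × 10^-3.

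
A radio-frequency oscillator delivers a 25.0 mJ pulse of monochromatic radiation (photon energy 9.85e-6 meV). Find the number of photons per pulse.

1.58e25 photons

Per-photon energy: E = 1.578e-27 J (from energy = 9.85e-6 meV).
N = E_total / E_photon = 0.0250 J / 1.578e-27 J = 1.58e25.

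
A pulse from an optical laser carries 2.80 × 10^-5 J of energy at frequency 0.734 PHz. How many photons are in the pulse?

Per-photon energy: E = 4.864 × 10^-19 J (from frequency = 0.734 PHz).
N = E_total / E_photon = 2.80 × 10^-5 J / 4.864 × 10^-19 J = 5.76 × 10^13.

5.76 × 10^13 photons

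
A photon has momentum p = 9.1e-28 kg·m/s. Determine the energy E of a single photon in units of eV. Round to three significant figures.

For a photon E = pc, so E = 2.728e-19 J.
Converting to eV: E = 1.703 eV ≈ 1.70 eV.

1.70 eV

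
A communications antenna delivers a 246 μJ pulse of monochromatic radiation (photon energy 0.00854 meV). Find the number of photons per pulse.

1.80 × 10^20 photons

Per-photon energy: E = 1.368 × 10^-24 J (from energy = 0.00854 meV).
N = E_total / E_photon = 2.46 × 10^-4 J / 1.368 × 10^-24 J = 1.80 × 10^20.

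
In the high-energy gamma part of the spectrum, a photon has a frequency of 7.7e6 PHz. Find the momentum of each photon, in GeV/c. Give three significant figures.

(h = 6.62607015e-34 J·s, c = 2.99792458e8 m/s, 1 eV = 1.602176634e-19 J.)
First convert: f = 7.7e6 PHz = 7.7e21 Hz.
The photon relation is p = hf/c, giving p = 1.702e-20 kg·m/s.
Converting to GeV/c: p = 0.03184 GeV/c ≈ 0.0318 GeV/c.

0.0318 GeV/c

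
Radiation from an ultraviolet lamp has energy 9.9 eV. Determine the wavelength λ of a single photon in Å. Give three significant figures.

Take h = 6.62607015e-34 J·s, c = 2.99792458e8 m/s, 1 eV = 1.602176634e-19 J.
In SI units: E = 9.9 eV = 1.5862e-18 J.
The photon relation is λ = hc/E, giving λ = 1.252e-7 m.
Converting to Å: λ = 1252 Å ≈ 1250 Å.

1250 Å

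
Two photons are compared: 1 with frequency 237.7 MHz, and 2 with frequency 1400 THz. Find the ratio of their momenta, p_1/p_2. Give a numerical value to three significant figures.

1.70·10^-7

p_1 = 5.254·10^-34 kg·m/s (from frequency = 237.7 MHz, via p = hf/c).
p_2 = 3.094·10^-27 kg·m/s (from frequency = 1400 THz, via p = hf/c).
Ratio = 5.254·10^-34 / 3.094·10^-27 = 1.70·10^-7.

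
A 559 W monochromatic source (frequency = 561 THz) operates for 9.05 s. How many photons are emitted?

1.36e22 photons

Total energy: E_total = P·t = 559 × 9.05 = 5059 J.
Per-photon energy: E = 3.717e-19 J.
N = E_total / E_photon = 1.36e22.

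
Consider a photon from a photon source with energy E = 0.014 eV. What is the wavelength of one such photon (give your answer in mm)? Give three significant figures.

0.0886 mm

First convert: E = 0.014 eV = 2.2430·10^-21 J.
Since λ = hc/E for a photon, λ = 8.856·10^-5 m.
Converting to mm: λ = 0.08856 mm ≈ 0.0886 mm.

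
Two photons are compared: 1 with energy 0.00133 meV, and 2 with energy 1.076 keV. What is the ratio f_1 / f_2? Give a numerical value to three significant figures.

f_1 = 3.216e8 Hz (from energy = 0.00133 meV, via f = E/h).
f_2 = 2.602e17 Hz (from energy = 1.076 keV, via f = E/h).
Ratio = 3.216e8 / 2.602e17 = 1.24e-9.

1.24e-9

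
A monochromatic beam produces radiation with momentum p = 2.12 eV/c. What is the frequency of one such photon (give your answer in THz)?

513 THz

Take h = 6.62607015e-34 J·s, c = 2.99792458e8 m/s, 1 eV = 1.602176634e-19 J.
First convert: p = 2.12 eV/c = 1.1330e-27 kg·m/s.
The photon relation is f = pc/h, giving f = 5.126e14 Hz.
Converting to THz: f = 512.6 THz ≈ 513 THz.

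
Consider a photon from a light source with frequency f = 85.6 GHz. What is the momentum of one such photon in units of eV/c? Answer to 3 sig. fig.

3.54·10^-4 eV/c

(h = 6.62607015·10^-34 J·s, c = 2.99792458·10^8 m/s, 1 eV = 1.602176634·10^-19 J.)
Convert to SI: f = 85.6 GHz = 8.56·10^10 Hz.
For a photon p = hf/c, so p = 1.892·10^-31 kg·m/s.
Converting to eV/c: p = 3.540·10^-4 eV/c ≈ 3.54·10^-4 eV/c.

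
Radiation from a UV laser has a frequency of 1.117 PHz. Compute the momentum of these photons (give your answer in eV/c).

4.62 eV/c

Take h = 6.62607015 × 10^-34 J·s, c = 2.99792458 × 10^8 m/s, 1 eV = 1.602176634 × 10^-19 J.
In SI units: f = 1.117 PHz = 1.117 × 10^15 Hz.
Since p = hf/c for a photon, p = 2.469 × 10^-27 kg·m/s.
Converting to eV/c: p = 4.620 eV/c ≈ 4.62 eV/c.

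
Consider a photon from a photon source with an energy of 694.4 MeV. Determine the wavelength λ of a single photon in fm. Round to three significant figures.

1.79 fm

In SI units: E = 694.4 MeV = 1.1126·10^-10 J.
Apply λ = hc/E: λ = 1.785·10^-15 m.
Converting to fm: λ = 1.785 fm ≈ 1.79 fm.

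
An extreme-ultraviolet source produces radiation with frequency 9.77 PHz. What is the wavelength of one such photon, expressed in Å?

307 Å

First convert: f = 9.77 PHz = 9.77 × 10^15 Hz.
Since λ = c/f for a photon, λ = 3.069 × 10^-8 m.
Converting to Å: λ = 306.9 Å ≈ 307 Å.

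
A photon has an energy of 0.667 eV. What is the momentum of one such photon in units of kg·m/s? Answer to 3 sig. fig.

Use c = 2.99792458 × 10^8 m/s, 1 eV = 1.602176634 × 10^-19 J.
In SI units: E = 0.667 eV = 1.0687 × 10^-19 J.
For a photon p = E/c, so p = 3.565 × 10^-28 kg·m/s.
So p ≈ 3.56 × 10^-28 kg·m/s.

3.56 × 10^-28 kg·m/s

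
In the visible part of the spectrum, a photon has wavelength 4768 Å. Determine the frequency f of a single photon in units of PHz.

In SI units: λ = 4768 Å = 4.768e-7 m.
The photon relation is f = c/λ, giving f = 6.288e14 Hz.
Converting to PHz: f = 0.6288 PHz ≈ 0.629 PHz.

0.629 PHz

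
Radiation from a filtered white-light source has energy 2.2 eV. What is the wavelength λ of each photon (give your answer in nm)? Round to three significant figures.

564 nm

Use h = 6.62607015 × 10^-34 J·s, c = 2.99792458 × 10^8 m/s, 1 eV = 1.602176634 × 10^-19 J.
Convert to SI: E = 2.2 eV = 3.5248 × 10^-19 J.
The photon relation is λ = hc/E, giving λ = 5.636 × 10^-7 m.
Converting to nm: λ = 563.6 nm ≈ 564 nm.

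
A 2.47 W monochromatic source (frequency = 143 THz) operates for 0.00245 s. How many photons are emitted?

6.39·10^16 photons

Total energy: E_total = P·t = 2.47 × 0.00245 = 0.006052 J.
Per-photon energy: E = 9.475·10^-20 J.
N = E_total / E_photon = 6.39·10^16.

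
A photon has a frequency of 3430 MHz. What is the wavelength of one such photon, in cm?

8.74 cm

(c = 2.99792458e8 m/s.)
In SI units: f = 3430 MHz = 3.43e9 Hz.
Since λ = c/f for a photon, λ = 0.08740 m.
Converting to cm: λ = 8.740 cm ≈ 8.74 cm.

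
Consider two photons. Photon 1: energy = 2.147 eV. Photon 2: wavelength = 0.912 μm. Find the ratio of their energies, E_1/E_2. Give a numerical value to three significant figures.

E_1 = 3.440·10^-19 J (from energy = 2.147 eV, via E given directly).
E_2 = 2.178·10^-19 J (from wavelength = 0.912 μm, via E = hc/λ).
Ratio = 3.440·10^-19 / 2.178·10^-19 = 1.58.

1.58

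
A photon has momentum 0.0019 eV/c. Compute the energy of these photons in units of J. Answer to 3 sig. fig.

In SI units: p = 0.0019 eV/c = 1.0154·10^-30 kg·m/s.
Since E = pc for a photon, E = 3.044·10^-22 J.
So E ≈ 3.04·10^-22 J.

3.04·10^-22 J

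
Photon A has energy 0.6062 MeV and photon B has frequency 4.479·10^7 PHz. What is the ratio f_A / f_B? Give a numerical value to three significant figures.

f_A = 1.466·10^20 Hz (from energy = 0.6062 MeV, via f = E/h).
f_B = 4.479·10^22 Hz (from frequency = 4.479·10^7 PHz, via f given directly).
Ratio = 1.466·10^20 / 4.479·10^22 = 3.27·10^-3.

3.27·10^-3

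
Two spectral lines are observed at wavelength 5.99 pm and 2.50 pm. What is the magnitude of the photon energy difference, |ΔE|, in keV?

Using E = hc/λ: E₁ = 3.316e-14 J, E₂ = 7.946e-14 J.
|ΔE| = |3.316e-14 − 7.946e-14| = 4.63e-14 J = 289 keV.

289 keV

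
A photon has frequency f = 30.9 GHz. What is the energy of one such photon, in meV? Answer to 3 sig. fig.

0.128 meV

(h = 6.62607015 × 10^-34 J·s, 1 eV = 1.602176634 × 10^-19 J.)
First convert: f = 30.9 GHz = 3.09 × 10^10 Hz.
Apply E = hf: E = 2.047 × 10^-23 J.
Converting to meV: E = 0.1278 meV ≈ 0.128 meV.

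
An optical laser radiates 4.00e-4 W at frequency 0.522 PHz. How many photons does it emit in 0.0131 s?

Total energy: E_total = P·t = 4.00e-4 × 0.0131 = 5.240e-6 J.
Per-photon energy: E = 3.459e-19 J.
N = E_total / E_photon = 1.51e13.

1.51e13 photons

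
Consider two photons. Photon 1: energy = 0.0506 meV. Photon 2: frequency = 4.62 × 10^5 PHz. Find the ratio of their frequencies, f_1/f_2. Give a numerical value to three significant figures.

2.65 × 10^-11

f_1 = 1.224 × 10^10 Hz (from energy = 0.0506 meV, via f = E/h).
f_2 = 4.620 × 10^20 Hz (from frequency = 4.62 × 10^5 PHz, via f given directly).
Ratio = 1.224 × 10^10 / 4.620 × 10^20 = 2.65 × 10^-11.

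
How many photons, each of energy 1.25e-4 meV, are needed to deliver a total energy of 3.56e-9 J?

1.78e17 photons

Per-photon energy: E = 2.003e-26 J (from energy = 1.25e-4 meV).
N = E_total / E_photon = 3.56e-9 J / 2.003e-26 J = 1.78e17.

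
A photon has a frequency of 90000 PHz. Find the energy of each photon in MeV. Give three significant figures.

0.372 MeV

Convert to SI: f = 90000 PHz = 9.00 × 10^19 Hz.
Since E = hf for a photon, E = 5.963 × 10^-14 J.
Converting to MeV: E = 0.3722 MeV ≈ 0.372 MeV.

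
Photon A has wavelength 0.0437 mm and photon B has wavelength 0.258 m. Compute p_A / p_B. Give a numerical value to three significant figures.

5900

p_A = 1.516e-29 kg·m/s (from wavelength = 0.0437 mm, via p = h/λ).
p_B = 2.568e-33 kg·m/s (from wavelength = 0.258 m, via p = h/λ).
Ratio = 1.516e-29 / 2.568e-33 = 5900.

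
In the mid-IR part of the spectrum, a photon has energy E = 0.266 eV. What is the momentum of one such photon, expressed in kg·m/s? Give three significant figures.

Convert to SI: E = 0.266 eV = 4.2618e-20 J.
Since p = E/c for a photon, p = 1.422e-28 kg·m/s.
So p ≈ 1.42e-28 kg·m/s.

1.42e-28 kg·m/s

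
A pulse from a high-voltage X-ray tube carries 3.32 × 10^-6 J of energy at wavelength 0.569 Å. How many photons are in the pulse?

Per-photon energy: E = 3.491 × 10^-15 J (from wavelength = 0.569 Å).
N = E_total / E_photon = 3.32 × 10^-6 J / 3.491 × 10^-15 J = 9.51 × 10^8.

9.51 × 10^8 photons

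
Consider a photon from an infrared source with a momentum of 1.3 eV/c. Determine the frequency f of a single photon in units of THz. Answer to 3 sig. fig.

First convert: p = 1.3 eV/c = 6.9476e-28 kg·m/s.
Since f = pc/h for a photon, f = 3.143e14 Hz.
Converting to THz: f = 314.3 THz ≈ 314 THz.

314 THz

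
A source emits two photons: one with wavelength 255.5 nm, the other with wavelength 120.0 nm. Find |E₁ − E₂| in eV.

Using E = hc/λ: E₁ = 7.7747e-19 J, E₂ = 1.6554e-18 J.
|ΔE| = |7.7747e-19 − 1.6554e-18| = 8.78e-19 J = 5.48 eV.

5.48 eV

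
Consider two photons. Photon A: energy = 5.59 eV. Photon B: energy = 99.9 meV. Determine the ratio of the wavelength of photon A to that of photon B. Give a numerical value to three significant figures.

λ_A = 2.218·10^-7 m (from energy = 5.59 eV, via λ = hc/E).
λ_B = 1.241·10^-5 m (from energy = 99.9 meV, via λ = hc/E).
Ratio = 2.218·10^-7 / 1.241·10^-5 = 0.0179.

0.0179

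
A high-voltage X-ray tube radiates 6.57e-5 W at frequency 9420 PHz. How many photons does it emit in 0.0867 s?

9.13e8 photons

Total energy: E_total = P·t = 6.57e-5 × 0.0867 = 5.696e-6 J.
Per-photon energy: E = 6.242e-15 J.
N = E_total / E_photon = 9.13e8.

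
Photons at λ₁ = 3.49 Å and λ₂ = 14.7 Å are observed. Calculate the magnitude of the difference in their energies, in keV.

Using E = hc/λ: E₁ = 5.692·10^-16 J, E₂ = 1.351·10^-16 J.
|ΔE| = |5.692·10^-16 − 1.351·10^-16| = 4.34·10^-16 J = 2.71 keV.

2.71 keV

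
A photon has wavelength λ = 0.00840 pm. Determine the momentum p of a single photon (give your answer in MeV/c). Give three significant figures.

Convert to SI: λ = 0.00840 pm = 8.40·10^-15 m.
Since p = h/λ for a photon, p = 7.888·10^-20 kg·m/s.
Converting to MeV/c: p = 147.6 MeV/c ≈ 148 MeV/c.

148 MeV/c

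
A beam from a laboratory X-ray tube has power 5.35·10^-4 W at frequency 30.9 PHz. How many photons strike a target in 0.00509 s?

1.33·10^11 photons

Total energy: E_total = P·t = 5.35·10^-4 × 0.00509 = 2.723·10^-6 J.
Per-photon energy: E = 2.047·10^-17 J.
N = E_total / E_photon = 1.33·10^11.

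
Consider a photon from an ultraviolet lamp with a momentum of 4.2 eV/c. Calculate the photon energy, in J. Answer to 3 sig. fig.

6.73e-19 J

In SI units: p = 4.2 eV/c = 2.2446e-27 kg·m/s.
The photon relation is E = pc, giving E = 6.729e-19 J.
So E ≈ 6.73e-19 J.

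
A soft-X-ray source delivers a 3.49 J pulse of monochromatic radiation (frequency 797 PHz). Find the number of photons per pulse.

6.61·10^15 photons

Per-photon energy: E = 5.281·10^-16 J (from frequency = 797 PHz).
N = E_total / E_photon = 3.49 J / 5.281·10^-16 J = 6.61·10^15.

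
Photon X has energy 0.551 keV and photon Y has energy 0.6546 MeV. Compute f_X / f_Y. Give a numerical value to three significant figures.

8.42·10^-4

f_X = 1.332·10^17 Hz (from energy = 0.551 keV, via f = E/h).
f_Y = 1.583·10^20 Hz (from energy = 0.6546 MeV, via f = E/h).
Ratio = 1.332·10^17 / 1.583·10^20 = 8.42·10^-4.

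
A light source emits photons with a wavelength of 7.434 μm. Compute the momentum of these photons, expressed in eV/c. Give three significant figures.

First convert: λ = 7.434 μm = 7.434·10^-6 m.
For a photon p = h/λ, so p = 8.913·10^-29 kg·m/s.
Converting to eV/c: p = 0.1668 eV/c ≈ 0.167 eV/c.

0.167 eV/c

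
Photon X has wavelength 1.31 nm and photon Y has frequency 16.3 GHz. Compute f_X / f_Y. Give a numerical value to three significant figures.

1.40e7

f_X = 2.288e17 Hz (from wavelength = 1.31 nm, via f = c/λ).
f_Y = 1.630e10 Hz (from frequency = 16.3 GHz, via f given directly).
Ratio = 2.288e17 / 1.630e10 = 1.40e7.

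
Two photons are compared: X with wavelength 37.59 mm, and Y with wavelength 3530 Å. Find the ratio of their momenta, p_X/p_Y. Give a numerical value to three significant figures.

9.39e-6

p_X = 1.763e-32 kg·m/s (from wavelength = 37.59 mm, via p = h/λ).
p_Y = 1.877e-27 kg·m/s (from wavelength = 3530 Å, via p = h/λ).
Ratio = 1.763e-32 / 1.877e-27 = 9.39e-6.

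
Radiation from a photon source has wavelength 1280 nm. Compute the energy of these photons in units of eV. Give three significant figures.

First convert: λ = 1280 nm = 1.28e-6 m.
For a photon E = hc/λ, so E = 1.552e-19 J.
Converting to eV: E = 0.9686 eV ≈ 0.969 eV.

0.969 eV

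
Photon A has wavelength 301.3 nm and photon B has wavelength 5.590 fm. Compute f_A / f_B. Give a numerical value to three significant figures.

1.86e-8

f_A = 9.950e14 Hz (from wavelength = 301.3 nm, via f = c/λ).
f_B = 5.363e22 Hz (from wavelength = 5.590 fm, via f = c/λ).
Ratio = 9.950e14 / 5.363e22 = 1.86e-8.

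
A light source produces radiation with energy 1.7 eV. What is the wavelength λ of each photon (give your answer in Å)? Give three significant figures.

Take h = 6.62607015 × 10^-34 J·s, c = 2.99792458 × 10^8 m/s, 1 eV = 1.602176634 × 10^-19 J.
Convert to SI: E = 1.7 eV = 2.7237 × 10^-19 J.
For a photon λ = hc/E, so λ = 7.293 × 10^-7 m.
Converting to Å: λ = 7293 Å ≈ 7290 Å.

7290 Å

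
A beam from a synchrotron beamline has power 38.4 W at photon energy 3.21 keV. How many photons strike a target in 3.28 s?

2.45·10^17 photons

Total energy: E_total = P·t = 38.4 × 3.28 = 126.0 J.
Per-photon energy: E = 5.143·10^-16 J.
N = E_total / E_photon = 2.45·10^17.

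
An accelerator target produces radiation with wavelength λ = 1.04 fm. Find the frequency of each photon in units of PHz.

Use c = 2.99792458 × 10^8 m/s.
In SI units: λ = 1.04 fm = 1.04 × 10^-15 m.
The photon relation is f = c/λ, giving f = 2.883 × 10^23 Hz.
Converting to PHz: f = 2.883 × 10^8 PHz ≈ 2.88 × 10^8 PHz.

2.88 × 10^8 PHz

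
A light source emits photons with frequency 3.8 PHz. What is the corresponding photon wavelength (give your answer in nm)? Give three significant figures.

78.9 nm

In SI units: f = 3.8 PHz = 3.8e15 Hz.
The photon relation is λ = c/f, giving λ = 7.889e-8 m.
Converting to nm: λ = 78.89 nm ≈ 78.9 nm.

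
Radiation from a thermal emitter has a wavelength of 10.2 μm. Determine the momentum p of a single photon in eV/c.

(h = 6.62607015 × 10^-34 J·s, c = 2.99792458 × 10^8 m/s, 1 eV = 1.602176634 × 10^-19 J.)
In SI units: λ = 10.2 μm = 1.02 × 10^-5 m.
For a photon p = h/λ, so p = 6.496 × 10^-29 kg·m/s.
Converting to eV/c: p = 0.1216 eV/c ≈ 0.122 eV/c.

0.122 eV/c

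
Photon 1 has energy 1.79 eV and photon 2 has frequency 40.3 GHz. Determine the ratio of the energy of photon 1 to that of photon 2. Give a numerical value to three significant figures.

E_1 = 2.868·10^-19 J (from energy = 1.79 eV, via E given directly).
E_2 = 2.670·10^-23 J (from frequency = 40.3 GHz, via E = hf).
Ratio = 2.868·10^-19 / 2.670·10^-23 = 1.07·10^4.

1.07·10^4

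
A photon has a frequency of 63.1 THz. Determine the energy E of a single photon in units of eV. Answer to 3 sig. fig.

(h = 6.62607015e-34 J·s, 1 eV = 1.602176634e-19 J.)
Convert to SI: f = 63.1 THz = 6.31e13 Hz.
Since E = hf for a photon, E = 4.181e-20 J.
Converting to eV: E = 0.2610 eV ≈ 0.261 eV.

0.261 eV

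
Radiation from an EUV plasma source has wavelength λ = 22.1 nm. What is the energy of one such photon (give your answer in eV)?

Take h = 6.62607015·10^-34 J·s, c = 2.99792458·10^8 m/s, 1 eV = 1.602176634·10^-19 J.
In SI units: λ = 22.1 nm = 2.21·10^-8 m.
Apply E = hc/λ: E = 8.988·10^-18 J.
Converting to eV: E = 56.10 eV ≈ 56.1 eV.

56.1 eV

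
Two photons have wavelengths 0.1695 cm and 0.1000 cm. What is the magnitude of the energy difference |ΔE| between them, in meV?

Using E = hc/λ: E₁ = 1.1719 × 10^-22 J, E₂ = 1.9864 × 10^-22 J.
|ΔE| = |1.1719 × 10^-22 − 1.9864 × 10^-22| = 8.15 × 10^-23 J = 0.508 meV.

0.508 meV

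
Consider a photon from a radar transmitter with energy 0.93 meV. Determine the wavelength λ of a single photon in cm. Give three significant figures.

Take h = 6.62607015 × 10^-34 J·s, c = 2.99792458 × 10^8 m/s, 1 eV = 1.602176634 × 10^-19 J.
Convert to SI: E = 0.93 meV = 1.4900 × 10^-22 J.
The photon relation is λ = hc/E, giving λ = 0.001333 m.
Converting to cm: λ = 0.1333 cm ≈ 0.133 cm.

0.133 cm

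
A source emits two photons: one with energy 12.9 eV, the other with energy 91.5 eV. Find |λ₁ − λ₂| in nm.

Using λ = hc/E: λ₁ = 9.611e-8 m, λ₂ = 1.355e-8 m.
|Δλ| = |9.611e-8 − 1.355e-8| = 8.26e-8 m = 82.6 nm.

82.6 nm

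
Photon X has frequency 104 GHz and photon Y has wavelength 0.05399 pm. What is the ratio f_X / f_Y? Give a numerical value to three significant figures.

1.87e-11

f_X = 1.040e11 Hz (from frequency = 104 GHz, via f given directly).
f_Y = 5.553e21 Hz (from wavelength = 0.05399 pm, via f = c/λ).
Ratio = 1.040e11 / 5.553e21 = 1.87e-11.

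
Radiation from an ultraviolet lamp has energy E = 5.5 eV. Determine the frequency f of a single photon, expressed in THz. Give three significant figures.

1330 THz

Take h = 6.62607015 × 10^-34 J·s, 1 eV = 1.602176634 × 10^-19 J.
In SI units: E = 5.5 eV = 8.8120 × 10^-19 J.
Since f = E/h for a photon, f = 1.330 × 10^15 Hz.
Converting to THz: f = 1330 THz ≈ 1330 THz.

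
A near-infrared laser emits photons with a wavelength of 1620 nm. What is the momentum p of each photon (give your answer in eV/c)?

0.765 eV/c

Use h = 6.62607015·10^-34 J·s, c = 2.99792458·10^8 m/s, 1 eV = 1.602176634·10^-19 J.
In SI units: λ = 1620 nm = 1.62·10^-6 m.
Since p = h/λ for a photon, p = 4.090·10^-28 kg·m/s.
Converting to eV/c: p = 0.7653 eV/c ≈ 0.765 eV/c.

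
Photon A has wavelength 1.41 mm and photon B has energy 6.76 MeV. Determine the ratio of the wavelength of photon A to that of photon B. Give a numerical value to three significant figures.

λ_A = 0.001410 m (from wavelength = 1.41 mm, via λ given directly).
λ_B = 1.834 × 10^-13 m (from energy = 6.76 MeV, via λ = hc/E).
Ratio = 0.001410 / 1.834 × 10^-13 = 7.69 × 10^9.

7.69 × 10^9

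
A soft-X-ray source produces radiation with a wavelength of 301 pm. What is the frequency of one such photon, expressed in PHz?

996 PHz

In SI units: λ = 301 pm = 3.01e-10 m.
Since f = c/λ for a photon, f = 9.960e17 Hz.
Converting to PHz: f = 996.0 PHz ≈ 996 PHz.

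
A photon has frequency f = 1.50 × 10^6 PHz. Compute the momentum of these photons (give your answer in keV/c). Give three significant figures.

First convert: f = 1.50 × 10^6 PHz = 1.50 × 10^21 Hz.
For a photon p = hf/c, so p = 3.315 × 10^-21 kg·m/s.
Converting to keV/c: p = 6204 keV/c ≈ 6200 keV/c.

6200 keV/c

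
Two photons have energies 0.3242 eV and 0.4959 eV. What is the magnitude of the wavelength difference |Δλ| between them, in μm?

1.32 μm

Using λ = hc/E: λ₁ = 3.8243 × 10^-6 m, λ₂ = 2.5002 × 10^-6 m.
|Δλ| = |3.8243 × 10^-6 − 2.5002 × 10^-6| = 1.32 × 10^-6 m = 1.32 μm.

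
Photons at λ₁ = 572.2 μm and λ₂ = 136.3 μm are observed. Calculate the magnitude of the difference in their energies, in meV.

6.93 meV

Using E = hc/λ: E₁ = 3.4716e-22 J, E₂ = 1.4574e-21 J.
|ΔE| = |3.4716e-22 − 1.4574e-21| = 1.11e-21 J = 6.93 meV.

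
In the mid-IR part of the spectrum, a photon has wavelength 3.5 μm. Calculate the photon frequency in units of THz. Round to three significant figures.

85.7 THz

(c = 2.99792458 × 10^8 m/s.)
In SI units: λ = 3.5 μm = 3.5 × 10^-6 m.
Apply f = c/λ: f = 8.565 × 10^13 Hz.
Converting to THz: f = 85.65 THz ≈ 85.7 THz.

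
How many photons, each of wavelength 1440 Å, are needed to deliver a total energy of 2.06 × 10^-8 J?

1.49 × 10^10 photons

Per-photon energy: E = 1.379 × 10^-18 J (from wavelength = 1440 Å).
N = E_total / E_photon = 2.06 × 10^-8 J / 1.379 × 10^-18 J = 1.49 × 10^10.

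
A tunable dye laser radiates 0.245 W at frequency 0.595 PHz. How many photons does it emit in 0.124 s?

Total energy: E_total = P·t = 0.245 × 0.124 = 0.03038 J.
Per-photon energy: E = 3.943e-19 J.
N = E_total / E_photon = 7.71e16.

7.71e16 photons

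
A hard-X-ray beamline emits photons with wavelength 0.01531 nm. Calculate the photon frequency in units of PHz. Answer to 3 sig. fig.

In SI units: λ = 0.01531 nm = 1.531·10^-11 m.
For a photon f = c/λ, so f = 1.958·10^19 Hz.
Converting to PHz: f = 19580 PHz ≈ 1.96·10^4 PHz.

1.96·10^4 PHz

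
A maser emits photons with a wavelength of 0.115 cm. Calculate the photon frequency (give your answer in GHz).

(c = 2.99792458 × 10^8 m/s.)
In SI units: λ = 0.115 cm = 0.00115 m.
Apply f = c/λ: f = 2.607 × 10^11 Hz.
Converting to GHz: f = 260.7 GHz ≈ 261 GHz.

261 GHz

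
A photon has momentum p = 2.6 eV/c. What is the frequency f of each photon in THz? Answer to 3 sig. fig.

(h = 6.62607015e-34 J·s, c = 2.99792458e8 m/s, 1 eV = 1.602176634e-19 J.)
In SI units: p = 2.6 eV/c = 1.3895e-27 kg·m/s.
Since f = pc/h for a photon, f = 6.287e14 Hz.
Converting to THz: f = 628.7 THz ≈ 629 THz.

629 THz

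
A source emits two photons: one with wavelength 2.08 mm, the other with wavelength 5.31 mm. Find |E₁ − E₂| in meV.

Using E = hc/λ: E₁ = 9.550·10^-23 J, E₂ = 3.741·10^-23 J.
|ΔE| = |9.550·10^-23 − 3.741·10^-23| = 5.81·10^-23 J = 0.363 meV.

0.363 meV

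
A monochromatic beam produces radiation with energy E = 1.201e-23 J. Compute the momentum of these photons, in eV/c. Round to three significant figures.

The photon relation is p = E/c, giving p = 4.006e-32 kg·m/s.
Converting to eV/c: p = 7.496e-5 eV/c ≈ 7.50e-5 eV/c.

7.50e-5 eV/c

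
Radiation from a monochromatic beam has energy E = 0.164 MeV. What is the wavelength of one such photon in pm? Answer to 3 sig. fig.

Use h = 6.62607015e-34 J·s, c = 2.99792458e8 m/s, 1 eV = 1.602176634e-19 J.
First convert: E = 0.164 MeV = 2.6276e-14 J.
Since λ = hc/E for a photon, λ = 7.560e-12 m.
Converting to pm: λ = 7.560 pm ≈ 7.56 pm.

7.56 pm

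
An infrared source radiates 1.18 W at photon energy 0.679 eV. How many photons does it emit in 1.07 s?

Total energy: E_total = P·t = 1.18 × 1.07 = 1.263 J.
Per-photon energy: E = 1.088·10^-19 J.
N = E_total / E_photon = 1.16·10^19.

1.16·10^19 photons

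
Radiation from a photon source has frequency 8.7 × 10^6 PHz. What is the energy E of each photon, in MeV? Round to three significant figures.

Take h = 6.62607015 × 10^-34 J·s, 1 eV = 1.602176634 × 10^-19 J.
First convert: f = 8.7 × 10^6 PHz = 8.7 × 10^21 Hz.
For a photon E = hf, so E = 5.765 × 10^-12 J.
Converting to MeV: E = 35.98 MeV ≈ 36.0 MeV.

36.0 MeV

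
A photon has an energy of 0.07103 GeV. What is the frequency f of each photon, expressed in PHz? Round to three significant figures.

1.72 × 10^7 PHz

Use h = 6.62607015 × 10^-34 J·s, 1 eV = 1.602176634 × 10^-19 J.
Convert to SI: E = 0.07103 GeV = 1.1380 × 10^-11 J.
For a photon f = E/h, so f = 1.717 × 10^22 Hz.
Converting to PHz: f = 1.717 × 10^7 PHz ≈ 1.72 × 10^7 PHz.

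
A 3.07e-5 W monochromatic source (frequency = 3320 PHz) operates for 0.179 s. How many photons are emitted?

2.50e9 photons

Total energy: E_total = P·t = 3.07e-5 × 0.179 = 5.495e-6 J.
Per-photon energy: E = 2.200e-15 J.
N = E_total / E_photon = 2.50e9.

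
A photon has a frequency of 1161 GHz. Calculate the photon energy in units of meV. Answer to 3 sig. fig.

In SI units: f = 1161 GHz = 1.161·10^12 Hz.
Apply E = hf: E = 7.693·10^-22 J.
Converting to meV: E = 4.802 meV ≈ 4.80 meV.

4.80 meV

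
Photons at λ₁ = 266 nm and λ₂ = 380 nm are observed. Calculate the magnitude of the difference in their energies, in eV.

Using E = hc/λ: E₁ = 7.468 × 10^-19 J, E₂ = 5.227 × 10^-19 J.
|ΔE| = |7.468 × 10^-19 − 5.227 × 10^-19| = 2.24 × 10^-19 J = 1.40 eV.

1.40 eV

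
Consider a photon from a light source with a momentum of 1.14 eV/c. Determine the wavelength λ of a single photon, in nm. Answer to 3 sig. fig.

1090 nm

Convert to SI: p = 1.14 eV/c = 6.0925 × 10^-28 kg·m/s.
The photon relation is λ = h/p, giving λ = 1.088 × 10^-6 m.
Converting to nm: λ = 1088 nm ≈ 1090 nm.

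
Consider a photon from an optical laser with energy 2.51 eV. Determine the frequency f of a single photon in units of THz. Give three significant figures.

607 THz

Convert to SI: E = 2.51 eV = 4.0215 × 10^-19 J.
For a photon f = E/h, so f = 6.069 × 10^14 Hz.
Converting to THz: f = 606.9 THz ≈ 607 THz.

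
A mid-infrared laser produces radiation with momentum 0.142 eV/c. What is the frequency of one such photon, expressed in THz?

Use h = 6.62607015·10^-34 J·s, c = 2.99792458·10^8 m/s, 1 eV = 1.602176634·10^-19 J.
First convert: p = 0.142 eV/c = 7.5889·10^-29 kg·m/s.
Apply f = pc/h: f = 3.434·10^13 Hz.
Converting to THz: f = 34.34 THz ≈ 34.3 THz.

34.3 THz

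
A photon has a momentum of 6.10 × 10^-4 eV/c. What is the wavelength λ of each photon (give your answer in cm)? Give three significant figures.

0.203 cm

Take h = 6.62607015 × 10^-34 J·s, c = 2.99792458 × 10^8 m/s, 1 eV = 1.602176634 × 10^-19 J.
In SI units: p = 6.10 × 10^-4 eV/c = 3.2600 × 10^-31 kg·m/s.
The photon relation is λ = h/p, giving λ = 0.002033 m.
Converting to cm: λ = 0.2033 cm ≈ 0.203 cm.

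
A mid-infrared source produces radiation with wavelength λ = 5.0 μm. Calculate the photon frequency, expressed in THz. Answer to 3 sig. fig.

First convert: λ = 5.0 μm = 5.0e-6 m.
Apply f = c/λ: f = 5.996e13 Hz.
Converting to THz: f = 59.96 THz ≈ 60.0 THz.

60.0 THz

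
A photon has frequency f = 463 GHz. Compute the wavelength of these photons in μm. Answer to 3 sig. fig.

647 μm

(c = 2.99792458 × 10^8 m/s.)
Convert to SI: f = 463 GHz = 4.63 × 10^11 Hz.
The photon relation is λ = c/f, giving λ = 6.475 × 10^-4 m.
Converting to μm: λ = 647.5 μm ≈ 647 μm.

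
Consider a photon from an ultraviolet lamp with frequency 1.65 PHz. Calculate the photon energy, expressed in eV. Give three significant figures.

Convert to SI: f = 1.65 PHz = 1.65e15 Hz.
Since E = hf for a photon, E = 1.093e-18 J.
Converting to eV: E = 6.824 eV ≈ 6.82 eV.

6.82 eV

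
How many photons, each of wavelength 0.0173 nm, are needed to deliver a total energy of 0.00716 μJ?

6.24 × 10^5 photons

Per-photon energy: E = 1.148 × 10^-14 J (from wavelength = 0.0173 nm).
N = E_total / E_photon = 7.16 × 10^-9 J / 1.148 × 10^-14 J = 6.24 × 10^5.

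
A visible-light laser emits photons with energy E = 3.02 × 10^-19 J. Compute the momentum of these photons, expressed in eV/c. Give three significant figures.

The photon relation is p = E/c, giving p = 1.007 × 10^-27 kg·m/s.
Converting to eV/c: p = 1.885 eV/c ≈ 1.88 eV/c.

1.88 eV/c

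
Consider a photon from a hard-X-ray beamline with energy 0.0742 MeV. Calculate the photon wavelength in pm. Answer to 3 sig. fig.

First convert: E = 0.0742 MeV = 1.1888 × 10^-14 J.
The photon relation is λ = hc/E, giving λ = 1.671 × 10^-11 m.
Converting to pm: λ = 16.71 pm ≈ 16.7 pm.

16.7 pm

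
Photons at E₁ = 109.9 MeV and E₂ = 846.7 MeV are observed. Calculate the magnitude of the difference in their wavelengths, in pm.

Using λ = hc/E: λ₁ = 1.1282 × 10^-14 m, λ₂ = 1.4643 × 10^-15 m.
|Δλ| = |1.1282 × 10^-14 − 1.4643 × 10^-15| = 9.82 × 10^-15 m = 9.82 × 10^-3 pm.

9.82 × 10^-3 pm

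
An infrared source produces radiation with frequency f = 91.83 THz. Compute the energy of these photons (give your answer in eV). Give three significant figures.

0.380 eV

In SI units: f = 91.83 THz = 9.183 × 10^13 Hz.
Since E = hf for a photon, E = 6.085 × 10^-20 J.
Converting to eV: E = 0.3798 eV ≈ 0.380 eV.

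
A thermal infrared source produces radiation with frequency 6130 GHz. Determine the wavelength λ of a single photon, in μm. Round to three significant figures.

48.9 μm

Take c = 2.99792458 × 10^8 m/s.
Convert to SI: f = 6130 GHz = 6.13 × 10^12 Hz.
Since λ = c/f for a photon, λ = 4.891 × 10^-5 m.
Converting to μm: λ = 48.91 μm ≈ 48.9 μm.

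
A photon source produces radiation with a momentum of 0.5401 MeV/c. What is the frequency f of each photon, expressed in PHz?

1.31e5 PHz

Take h = 6.62607015e-34 J·s, c = 2.99792458e8 m/s, 1 eV = 1.602176634e-19 J.
In SI units: p = 0.5401 MeV/c = 2.8864e-22 kg·m/s.
Since f = pc/h for a photon, f = 1.306e20 Hz.
Converting to PHz: f = 130600 PHz ≈ 1.31e5 PHz.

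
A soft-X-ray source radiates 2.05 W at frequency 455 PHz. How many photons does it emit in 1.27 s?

8.64 × 10^15 photons

Total energy: E_total = P·t = 2.05 × 1.27 = 2.603 J.
Per-photon energy: E = 3.015 × 10^-16 J.
N = E_total / E_photon = 8.64 × 10^15.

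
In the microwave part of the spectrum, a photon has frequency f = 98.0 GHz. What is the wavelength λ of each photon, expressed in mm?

(c = 2.99792458 × 10^8 m/s.)
In SI units: f = 98.0 GHz = 9.80 × 10^10 Hz.
Apply λ = c/f: λ = 0.003059 m.
Converting to mm: λ = 3.059 mm ≈ 3.06 mm.

3.06 mm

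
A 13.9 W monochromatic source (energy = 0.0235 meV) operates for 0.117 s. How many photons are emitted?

Total energy: E_total = P·t = 13.9 × 0.117 = 1.626 J.
Per-photon energy: E = 3.765 × 10^-24 J.
N = E_total / E_photon = 4.32 × 10^23.

4.32 × 10^23 photons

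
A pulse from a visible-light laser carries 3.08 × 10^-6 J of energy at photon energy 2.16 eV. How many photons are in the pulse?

Per-photon energy: E = 3.461 × 10^-19 J (from energy = 2.16 eV).
N = E_total / E_photon = 3.08 × 10^-6 J / 3.461 × 10^-19 J = 8.90 × 10^12.

8.90 × 10^12 photons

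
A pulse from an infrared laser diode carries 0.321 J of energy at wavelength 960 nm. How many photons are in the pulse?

1.55 × 10^18 photons

Per-photon energy: E = 2.069 × 10^-19 J (from wavelength = 960 nm).
N = E_total / E_photon = 0.321 J / 2.069 × 10^-19 J = 1.55 × 10^18.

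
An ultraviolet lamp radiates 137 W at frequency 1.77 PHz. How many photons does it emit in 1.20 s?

Total energy: E_total = P·t = 137 × 1.20 = 164.4 J.
Per-photon energy: E = 1.173e-18 J.
N = E_total / E_photon = 1.40e20.

1.40e20 photons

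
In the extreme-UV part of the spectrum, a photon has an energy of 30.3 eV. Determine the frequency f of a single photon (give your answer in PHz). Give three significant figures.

7.33 PHz

(h = 6.62607015 × 10^-34 J·s, 1 eV = 1.602176634 × 10^-19 J.)
First convert: E = 30.3 eV = 4.8546 × 10^-18 J.
Since f = E/h for a photon, f = 7.327 × 10^15 Hz.
Converting to PHz: f = 7.327 PHz ≈ 7.33 PHz.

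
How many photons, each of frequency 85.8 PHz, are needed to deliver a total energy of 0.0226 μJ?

Per-photon energy: E = 5.685e-17 J (from frequency = 85.8 PHz).
N = E_total / E_photon = 2.26e-8 J / 5.685e-17 J = 3.98e8.

3.98e8 photons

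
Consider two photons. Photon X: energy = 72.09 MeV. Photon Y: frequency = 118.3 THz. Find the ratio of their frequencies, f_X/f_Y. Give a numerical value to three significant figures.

f_X = 1.743·10^22 Hz (from energy = 72.09 MeV, via f = E/h).
f_Y = 1.183·10^14 Hz (from frequency = 118.3 THz, via f given directly).
Ratio = 1.743·10^22 / 1.183·10^14 = 1.47·10^8.

1.47·10^8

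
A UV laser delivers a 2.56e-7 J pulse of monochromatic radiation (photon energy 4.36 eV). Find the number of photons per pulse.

3.66e11 photons

Per-photon energy: E = 6.985e-19 J (from energy = 4.36 eV).
N = E_total / E_photon = 2.56e-7 J / 6.985e-19 J = 3.66e11.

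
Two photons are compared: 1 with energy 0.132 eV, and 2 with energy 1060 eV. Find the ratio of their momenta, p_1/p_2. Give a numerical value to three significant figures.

p_1 = 7.054 × 10^-29 kg·m/s (from energy = 0.132 eV, via p = E/c).
p_2 = 5.665 × 10^-25 kg·m/s (from energy = 1060 eV, via p = E/c).
Ratio = 7.054 × 10^-29 / 5.665 × 10^-25 = 1.25 × 10^-4.

1.25 × 10^-4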